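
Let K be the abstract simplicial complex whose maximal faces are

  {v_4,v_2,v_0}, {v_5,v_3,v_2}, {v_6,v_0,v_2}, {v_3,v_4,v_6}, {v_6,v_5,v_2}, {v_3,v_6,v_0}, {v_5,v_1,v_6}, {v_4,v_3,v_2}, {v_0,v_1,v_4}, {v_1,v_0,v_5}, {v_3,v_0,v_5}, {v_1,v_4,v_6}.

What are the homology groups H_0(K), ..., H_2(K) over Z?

Fix the vertex order v_0 < v_1 < v_2 < v_3 < v_4 < v_5 < v_6 and write every simplex with vertices in increasing order. Then dim K = 2 and the simplices of K are:

  0-simplices (7): [v_0], [v_1], [v_2], [v_3], [v_4], [v_5], [v_6]
  1-simplices (18): (18 of them)
  2-simplices (12): (12 of them)

giving chain groups C_0 ≅ Z^7, C_1 ≅ Z^18, C_2 ≅ Z^12.

Boundary ∂_1: C_1 → C_0 sends each edge [p,q] (with p < q) to q − p. For instance
  ∂[v_2,v_6] = [v_6] − [v_2].
The 7×18 boundary matrix has rank 6 and Smith normal form diag(1,1,1,1,1,1).

Boundary ∂_2: C_2 → C_1 acts by ∂[p,q,r] = [q,r] − [p,r] + [p,q]. For instance
  ∂[v_3,v_4,v_6] = [v_4,v_6] − [v_3,v_6] + [v_3,v_4],
  ∂[v_1,v_5,v_6] = [v_5,v_6] − [v_1,v_6] + [v_1,v_5].
This gives a 18×12 integer matrix of rank 12; reducing to Smith normal form yields diagonal entries (1,1,1,1,1,1,1,1,1,1,1,2).

Computing H_k = (kernel of ∂_k) / (image of ∂_{k+1}):

  H_0: rank C_0 − rank ∂_1 = 7 − 6 = 1, and the invariant factors of ∂_1 are all 1, so H_0 ≅ Z.
  H_1: rank ker ∂_1 − rank ∂_2 = (18 − 6) − 12 = 0, and ∂_2 has invariant factor 2 > 1, so H_1 ≅ Z/2.
  H_2: rank ker ∂_2 − rank ∂_3 = (12 − 12) − 0 = 0, and there is no ∂_3, so H_2 ≅ 0.

As a check, the Euler characteristic is 7 − 18 + 12 = 1, which agrees with 1 − 0 + 0 = 1.

H_0 = Z,  H_1 = Z/2,  H_2 = 0.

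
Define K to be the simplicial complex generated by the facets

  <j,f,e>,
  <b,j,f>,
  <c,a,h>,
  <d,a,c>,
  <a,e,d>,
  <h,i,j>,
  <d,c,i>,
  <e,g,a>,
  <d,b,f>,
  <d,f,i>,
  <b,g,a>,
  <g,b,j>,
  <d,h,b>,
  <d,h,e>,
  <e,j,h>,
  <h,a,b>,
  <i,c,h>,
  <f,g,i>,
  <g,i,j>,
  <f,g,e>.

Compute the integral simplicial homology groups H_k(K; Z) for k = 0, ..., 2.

H_0 ≅ Z,  H_1 ≅ Z ⊕ Z/2,  H_2 = 0.

Fix the vertex order a < b < c < d < e < f < g < h < i < j and write every simplex with vertices in increasing order. Then dim K = 2 and the simplices of K are:

  0-simplices (10): a, b, c, d, e, f, g, h, i, j
  1-simplices (30): ab, ac, ad, ae, ag, ah, bd, bf, bg, bh, bj, cd, ch, ci, de, df, dh, di, ef, eg, eh, ej, fg, fi, fj, gi, gj, hi, hj, ij
  2-simplices (20): abg, abh, acd, ach, ade, aeg, bdf, bdh, bfj, bgj, cdi, chi, deh, dfi, efg, efj, ehj, fgi, gij, hij

giving chain groups C_0 ≅ Z^10, C_1 ≅ Z^30, C_2 ≅ Z^20.

The boundary map ∂_1: C_1 → C_0 maps an edge to its endpoints' difference, ∂[p,q] = q − p.
The 10×30 boundary matrix has rank 9 and Smith normal form diag(1,1,1,1,1,1,1,1,1).

Boundary ∂_2: C_2 → C_1 sends each 2-simplex [p,q,r] to [q,r] − [p,r] + [p,q]. For instance
  ∂abg = bg − ag + ab,
  ∂efj = fj − ej + ef.
This gives a 30×20 integer matrix of rank 20; reducing to Smith normal form yields diagonal entries (1,1,1,1,1,1,1,1,1,1,1,1,1,1,1,1,1,1,1,2).

Now H_k = ker ∂_k / im ∂_{k+1}, so:

  H_0: rank C_0 − rank ∂_1 = 10 − 9 = 1, and the invariant factors of ∂_1 are all 1, so H_0 ≅ Z.
  H_1: rank ker ∂_1 − rank ∂_2 = (30 − 9) − 20 = 1, and ∂_2 has invariant factor 2 > 1, so H_1 ≅ Z ⊕ Z/2.
  H_2: rank ker ∂_2 − rank ∂_3 = (20 − 20) − 0 = 0, and there is no ∂_3, so H_2 ≅ 0.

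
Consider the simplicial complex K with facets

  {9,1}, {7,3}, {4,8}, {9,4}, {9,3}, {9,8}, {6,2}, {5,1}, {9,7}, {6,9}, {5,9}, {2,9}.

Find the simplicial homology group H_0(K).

H_0 = Z.

We work with the vertex ordering 1 < 2 < 3 < 4 < 5 < 6 < 7 < 8 < 9. The simplices of K, each written with vertices in increasing order, are:

  0-simplices (9): [1], [2], [3], [4], [5], [6], [7], [8], [9]
  1-simplices (12): [1,5], [1,9], [2,6], [2,9], [3,7], [3,9], [4,8], [4,9], [5,9], [6,9], [7,9], [8,9]

giving chain groups C_0 ≅ Z^9, C_1 ≅ Z^12.

∂_1: C_1 → C_0 is given by ∂[p,q] = [q] − [p]. For instance
  ∂[6,9] = [9] − [6].
The resulting 9×12 matrix has rank 8, and its Smith normal form has invariant factors (1,1,1,1,1,1,1,1).

Now H_k = ker ∂_k / im ∂_{k+1}, so:

  H_0: rank C_0 − rank ∂_1 = 9 − 8 = 1, and the invariant factors of ∂_1 are all 1, so H_0 = Z.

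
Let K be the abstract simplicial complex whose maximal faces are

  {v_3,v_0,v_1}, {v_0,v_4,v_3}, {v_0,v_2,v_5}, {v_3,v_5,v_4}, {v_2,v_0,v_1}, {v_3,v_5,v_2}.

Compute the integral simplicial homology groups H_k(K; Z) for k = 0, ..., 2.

H_0 ≅ Z,  H_1 ≅ Z,  H_2 = 0.

Order the vertices as v_0 < v_1 < v_2 < v_3 < v_4 < v_5. Listing each simplex with vertices in this order, K has dimension 2 with simplices:

  0-simplices (6): [v_0], [v_1], [v_2], [v_3], [v_4], [v_5]
  1-simplices (12): [v_0,v_1], [v_0,v_2], [v_0,v_3], [v_0,v_4], [v_0,v_5], [v_1,v_2], [v_1,v_3], [v_2,v_3], [v_2,v_5], [v_3,v_4], [v_3,v_5], [v_4,v_5]
  2-simplices (6): [v_0,v_1,v_2], [v_0,v_1,v_3], [v_0,v_2,v_5], [v_0,v_3,v_4], [v_2,v_3,v_5], [v_3,v_4,v_5]

giving chain groups C_0 ≅ Z^6, C_1 ≅ Z^12, C_2 ≅ Z^6.

The boundary map ∂_1: C_1 → C_0 is given by ∂[p,q] = [q] − [p]. For instance
  ∂[v_3,v_4] = [v_4] − [v_3].
The resulting 6×12 matrix has rank 5, and its Smith normal form has invariant factors (1,1,1,1,1).

∂_2: C_2 → C_1 sends each 2-simplex [p,q,r] to [q,r] − [p,r] + [p,q]. For instance
  ∂[v_2,v_3,v_5] = [v_3,v_5] − [v_2,v_5] + [v_2,v_3],
  ∂[v_0,v_3,v_4] = [v_3,v_4] − [v_0,v_4] + [v_0,v_3].
The resulting 12×6 matrix has rank 6, and its Smith normal form has invariant factors (1,1,1,1,1,1).

Computing H_k = (kernel of ∂_k) / (image of ∂_{k+1}):

  H_0: rank C_0 − rank ∂_1 = 6 − 5 = 1, and the invariant factors of ∂_1 are all 1, so H_0 ≅ Z.
  H_1: rank ker ∂_1 − rank ∂_2 = (12 − 5) − 6 = 1, and the invariant factors of ∂_2 are all 1, so H_1 ≅ Z.
  H_2: rank ker ∂_2 − rank ∂_3 = (6 − 6) − 0 = 0, and there is no ∂_3, so H_2 ≅ 0.

As a check, the Euler characteristic is 6 − 12 + 6 = 0, which agrees with 1 − 1 + 0 = 0.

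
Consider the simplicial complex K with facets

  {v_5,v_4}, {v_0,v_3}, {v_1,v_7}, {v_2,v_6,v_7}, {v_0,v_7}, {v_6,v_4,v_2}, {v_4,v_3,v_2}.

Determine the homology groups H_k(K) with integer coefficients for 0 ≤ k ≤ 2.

Take the total order v_0 < v_1 < v_2 < v_3 < v_4 < v_5 < v_6 < v_7 on the vertex set. Then K (dimension 2) consists of the simplices:

  0-simplices (8): [v_0], [v_1], [v_2], [v_3], [v_4], [v_5], [v_6], [v_7]
  1-simplices (11): [v_0,v_3], [v_0,v_7], [v_1,v_7], [v_2,v_3], [v_2,v_4], [v_2,v_6], [v_2,v_7], [v_3,v_4], [v_4,v_5], [v_4,v_6], [v_6,v_7]
  2-simplices (3): [v_2,v_3,v_4], [v_2,v_4,v_6], [v_2,v_6,v_7]

so the chain groups are C_0 ≅ Z^8, C_1 ≅ Z^11, C_2 ≅ Z^3.

Boundary ∂_1: C_1 → C_0 is given by ∂[p,q] = [q] − [p]. For instance
  ∂[v_3,v_4] = [v_4] − [v_3].
As a 8×11 matrix over Z this has rank 7, with invariant factors (1,1,1,1,1,1,1).

∂_2: C_2 → C_1 acts by ∂[p,q,r] = [q,r] − [p,r] + [p,q]. For instance
  ∂[v_2,v_6,v_7] = [v_6,v_7] − [v_2,v_7] + [v_2,v_6],
  ∂[v_2,v_3,v_4] = [v_3,v_4] − [v_2,v_4] + [v_2,v_3].
As a 11×3 matrix over Z this has rank 3, with invariant factors (1,1,1).

Reading off H_k = ker ∂_k / im ∂_{k+1}:

  H_0: rank C_0 − rank ∂_1 = 8 − 7 = 1, and the invariant factors of ∂_1 are all 1, so H_0 ≅ Z.
  H_1: rank ker ∂_1 − rank ∂_2 = (11 − 7) − 3 = 1, and the invariant factors of ∂_2 are all 1, so H_1 ≅ Z.
  H_2: rank ker ∂_2 − rank ∂_3 = (3 − 3) − 0 = 0, and there is no ∂_3, so H_2 ≅ 0.

H_0 = Z,  H_1 = Z,  H_2 = 0.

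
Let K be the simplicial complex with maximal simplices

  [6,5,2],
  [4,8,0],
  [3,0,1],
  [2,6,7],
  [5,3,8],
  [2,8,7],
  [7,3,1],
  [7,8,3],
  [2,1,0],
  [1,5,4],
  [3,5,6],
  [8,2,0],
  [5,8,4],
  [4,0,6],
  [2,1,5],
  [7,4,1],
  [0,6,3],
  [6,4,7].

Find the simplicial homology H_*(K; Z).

We work with the vertex ordering 0 < 1 < 2 < 3 < 4 < 5 < 6 < 7 < 8. The simplices of K, each written with vertices in increasing order, are:

  0-simplices (9): [0], [1], [2], [3], [4], [5], [6], [7], [8]
  1-simplices (27): (27 of them)
  2-simplices (18): [0,1,2], [0,1,3], [0,2,8], [0,3,6], [0,4,6], [0,4,8], [1,2,5], [1,3,7], [1,4,5], [1,4,7], [2,5,6], [2,6,7], [2,7,8], [3,5,6], [3,5,8], [3,7,8], [4,5,8], [4,6,7]

so the chain groups are C_0 ≅ Z^9, C_1 ≅ Z^27, C_2 ≅ Z^18.

The boundary map ∂_1: C_1 → C_0 maps an edge to its endpoints' difference, ∂[p,q] = q − p.
As a 9×27 matrix over Z this has rank 8, with invariant factors (1,1,1,1,1,1,1,1).

The boundary map ∂_2: C_2 → C_1 acts by ∂[p,q,r] = [q,r] − [p,r] + [p,q]. For instance
  ∂[1,2,5] = [2,5] − [1,5] + [1,2],
  ∂[0,4,6] = [4,6] − [0,6] + [0,4].
The resulting 27×18 matrix has rank 17, and its Smith normal form has invariant factors (1,1,1,1,1,1,1,1,1,1,1,1,1,1,1,1,1).

Now H_k = ker ∂_k / im ∂_{k+1}, so:

  H_0: rank C_0 − rank ∂_1 = 9 − 8 = 1, and the invariant factors of ∂_1 are all 1, so H_0 = Z.
  H_1: rank ker ∂_1 − rank ∂_2 = (27 − 8) − 17 = 2, and the invariant factors of ∂_2 are all 1, so H_1 = Z^2.
  H_2: rank ker ∂_2 − rank ∂_3 = (18 − 17) − 0 = 1, and there is no ∂_3, so H_2 = Z.

H_0 = Z,  H_1 = Z^2,  H_2 = Z.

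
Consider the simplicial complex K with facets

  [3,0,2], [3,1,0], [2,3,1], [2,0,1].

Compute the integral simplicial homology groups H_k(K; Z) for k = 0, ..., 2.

H_0 = Z,  H_1 = 0,  H_2 = Z.

We work with the vertex ordering 0 < 1 < 2 < 3. The simplices of K, each written with vertices in increasing order, are:

  0-simplices (4): [0], [1], [2], [3]
  1-simplices (6): [0,1], [0,2], [0,3], [1,2], [1,3], [2,3]
  2-simplices (4): [0,1,2], [0,1,3], [0,2,3], [1,2,3]

so the chain groups are C_0 ≅ Z^4, C_1 ≅ Z^6, C_2 ≅ Z^4.

The boundary map ∂_1: C_1 → C_0 is given by ∂[p,q] = [q] − [p].
The 4×6 boundary matrix has rank 3 and Smith normal form diag(1,1,1).

Boundary ∂_2: C_2 → C_1 acts by ∂[p,q,r] = [q,r] − [p,r] + [p,q]. For instance
  ∂[1,2,3] = [2,3] − [1,3] + [1,2],
  ∂[0,1,2] = [1,2] − [0,2] + [0,1].
The resulting 6×4 matrix has rank 3, and its Smith normal form has invariant factors (1,1,1).

From H_k ≅ ker(∂_k) / im(∂_{k+1}) we obtain:

  H_0: rank C_0 − rank ∂_1 = 4 − 3 = 1, and the invariant factors of ∂_1 are all 1, so H_0 ≅ Z.
  H_1: rank ker ∂_1 − rank ∂_2 = (6 − 3) − 3 = 0, and the invariant factors of ∂_2 are all 1, so H_1 ≅ 0.
  H_2: rank ker ∂_2 − rank ∂_3 = (4 − 3) − 0 = 1, and there is no ∂_3, so H_2 ≅ Z.

As a check, the Euler characteristic is 4 − 6 + 4 = 2, which agrees with 1 − 0 + 1 = 2.
(K is a triangulation of the 2-sphere S^2.)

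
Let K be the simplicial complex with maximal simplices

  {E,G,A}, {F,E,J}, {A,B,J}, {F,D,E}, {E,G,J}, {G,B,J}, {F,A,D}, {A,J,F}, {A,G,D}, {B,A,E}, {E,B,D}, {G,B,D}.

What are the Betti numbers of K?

Order the vertices as A < B < D < E < F < G < J. Listing each simplex with vertices in this order, K has dimension 2 with simplices:

  0-simplices (7): A, B, D, E, F, G, J
  1-simplices (18): AB, AD, AE, AF, AG, AJ, BD, BE, BG, BJ, DE, DF, DG, EF, EG, EJ, FJ, GJ
  2-simplices (12): ABE, ABJ, ADF, ADG, AEG, AFJ, BDE, BDG, BGJ, DEF, EFJ, EGJ

Hence C_0 ≅ Z^7, C_1 ≅ Z^18, C_2 ≅ Z^12.

Boundary ∂_1: C_1 → C_0 sends each edge [p,q] (with p < q) to q − p. For instance
  ∂AG = G − A.
As a 7×18 matrix over Z this has rank 6, with invariant factors (1,1,1,1,1,1).

Boundary ∂_2: C_2 → C_1 sends each 2-simplex [p,q,r] to [q,r] − [p,r] + [p,q]. For instance
  ∂BGJ = GJ − BJ + BG,
  ∂ADF = DF − AF + AD.
As a 18×12 matrix over Z this has rank 12, with invariant factors (1,1,1,1,1,1,1,1,1,1,1,2).

From H_k ≅ ker(∂_k) / im(∂_{k+1}) we obtain:

  H_0: rank C_0 − rank ∂_1 = 7 − 6 = 1, and the invariant factors of ∂_1 are all 1, so H_0 ≅ Z.
  H_1: rank ker ∂_1 − rank ∂_2 = (18 − 6) − 12 = 0, and ∂_2 has invariant factor 2 > 1, so H_1 ≅ Z/2Z.
  H_2: rank ker ∂_2 − rank ∂_3 = (12 − 12) − 0 = 0, and there is no ∂_3, so H_2 ≅ 0.

(K is a triangulation of the real projective plane RP^2.)

Hence the Betti numbers are b_0 = 1, b_1 = 0, b_2 = 0.

b_0 = 1, b_1 = 0, b_2 = 0.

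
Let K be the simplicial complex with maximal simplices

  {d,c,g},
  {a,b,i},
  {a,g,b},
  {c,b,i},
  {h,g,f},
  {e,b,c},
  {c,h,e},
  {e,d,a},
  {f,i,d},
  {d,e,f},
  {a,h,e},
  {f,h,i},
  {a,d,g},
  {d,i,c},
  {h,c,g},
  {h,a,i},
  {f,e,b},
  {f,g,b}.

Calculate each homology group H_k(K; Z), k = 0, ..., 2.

We work with the vertex ordering a < b < c < d < e < f < g < h < i. The simplices of K, each written with vertices in increasing order, are:

  0-simplices (9): a, b, c, d, e, f, g, h, i
  1-simplices (27): ab, ad, ae, ag, ah, ai, bc, be, bf, bg, bi, cd, ce, cg, ch, ci, de, df, dg, di, ef, eh, fg, fh, fi, gh, hi
  2-simplices (18): abg, abi, ade, adg, aeh, ahi, bce, bci, bef, bfg, cdg, cdi, ceh, cgh, def, dfi, fgh, fhi

Hence C_0 ≅ Z^9, C_1 ≅ Z^27, C_2 ≅ Z^18.

The boundary map ∂_1: C_1 → C_0 maps an edge to its endpoints' difference, ∂[p,q] = q − p. For instance
  ∂ae = e − a.
As a 9×27 matrix over Z this has rank 8, with invariant factors (1,1,1,1,1,1,1,1).

∂_2: C_2 → C_1 maps a triangle to the signed sum of its edges. For instance
  ∂ahi = hi − ai + ah,
  ∂aeh = eh − ah + ae.
As a 27×18 matrix over Z this has rank 17, with invariant factors (1,1,1,1,1,1,1,1,1,1,1,1,1,1,1,1,1).

From H_k ≅ ker(∂_k) / im(∂_{k+1}) we obtain:

  H_0: rank C_0 − rank ∂_1 = 9 − 8 = 1, and the invariant factors of ∂_1 are all 1, so H_0 ≅ Z.
  H_1: rank ker ∂_1 − rank ∂_2 = (27 − 8) − 17 = 2, and the invariant factors of ∂_2 are all 1, so H_1 ≅ Z^2.
  H_2: rank ker ∂_2 − rank ∂_3 = (18 − 17) − 0 = 1, and there is no ∂_3, so H_2 ≅ Z.

H_0 = Z,  H_1 = Z^2,  H_2 = Z.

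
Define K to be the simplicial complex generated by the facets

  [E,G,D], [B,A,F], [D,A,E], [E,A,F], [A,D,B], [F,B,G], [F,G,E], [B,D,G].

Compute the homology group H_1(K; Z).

Take the total order A < B < D < E < F < G on the vertex set. Then K (dimension 2) consists of the simplices:

  0-simplices (6): A, B, D, E, F, G
  1-simplices (12): AB, AD, AE, AF, BD, BF, BG, DE, DG, EF, EG, FG
  2-simplices (8): ABD, ABF, ADE, AEF, BDG, BFG, DEG, EFG

so the chain groups are C_0 ≅ Z^6, C_1 ≅ Z^12, C_2 ≅ Z^8.

The boundary map ∂_1: C_1 → C_0 sends each edge [p,q] (with p < q) to q − p. For instance
  ∂AF = F − A.
The resulting 6×12 matrix has rank 5, and its Smith normal form has invariant factors (1,1,1,1,1).

The boundary map ∂_2: C_2 → C_1 acts by ∂[p,q,r] = [q,r] − [p,r] + [p,q]. For instance
  ∂EFG = FG − EG + EF,
  ∂AEF = EF − AF + AE.
The 12×8 boundary matrix has rank 7 and Smith normal form diag(1,1,1,1,1,1,1).

From H_k ≅ ker(∂_k) / im(∂_{k+1}) we obtain:

  H_1: rank ker ∂_1 − rank ∂_2 = (12 − 5) − 7 = 0, and the invariant factors of ∂_2 are all 1, so H_1 = 0.

H_1 ≅ 0.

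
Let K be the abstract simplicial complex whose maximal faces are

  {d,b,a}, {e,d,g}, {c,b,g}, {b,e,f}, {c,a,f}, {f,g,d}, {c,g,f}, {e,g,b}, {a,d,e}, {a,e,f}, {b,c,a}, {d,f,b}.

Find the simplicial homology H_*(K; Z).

Fix the vertex order a < b < c < d < e < f < g and write every simplex with vertices in increasing order. Then dim K = 2 and the simplices of K are:

  0-simplices (7): a, b, c, d, e, f, g
  1-simplices (18): ab, ac, ad, ae, af, bc, bd, be, bf, bg, cf, cg, de, df, dg, ef, eg, fg
  2-simplices (12): abc, abd, acf, ade, aef, bcg, bdf, bef, beg, cfg, deg, dfg

giving chain groups C_0 ≅ Z^7, C_1 ≅ Z^18, C_2 ≅ Z^12.

∂_1: C_1 → C_0 sends each edge [p,q] (with p < q) to q − p.
This gives a 7×18 integer matrix of rank 6; reducing to Smith normal form yields diagonal entries (1,1,1,1,1,1).

Boundary ∂_2: C_2 → C_1 maps a triangle to the signed sum of its edges. For instance
  ∂bdf = df − bf + bd,
  ∂bcg = cg − bg + bc.
The 18×12 boundary matrix has rank 12 and Smith normal form diag(1,1,1,1,1,1,1,1,1,1,1,2).

From H_k ≅ ker(∂_k) / im(∂_{k+1}) we obtain:

  H_0: rank C_0 − rank ∂_1 = 7 − 6 = 1, and the invariant factors of ∂_1 are all 1, so H_0 = Z.
  H_1: rank ker ∂_1 − rank ∂_2 = (18 − 6) − 12 = 0, and ∂_2 has invariant factor 2 > 1, so H_1 = Z/2.
  H_2: rank ker ∂_2 − rank ∂_3 = (12 − 12) − 0 = 0, and there is no ∂_3, so H_2 = 0.

(K is a triangulation of the real projective plane RP^2.)

H_0 ≅ Z,  H_1 ≅ Z/2,  H_2 = 0.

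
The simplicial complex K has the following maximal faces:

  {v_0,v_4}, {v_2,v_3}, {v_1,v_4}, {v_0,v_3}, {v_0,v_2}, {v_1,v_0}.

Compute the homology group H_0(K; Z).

Take the total order v_0 < v_1 < v_2 < v_3 < v_4 on the vertex set. Then K (dimension 1) consists of the simplices:

  0-simplices (5): [v_0], [v_1], [v_2], [v_3], [v_4]
  1-simplices (6): [v_0,v_1], [v_0,v_2], [v_0,v_3], [v_0,v_4], [v_1,v_4], [v_2,v_3]

giving chain groups C_0 ≅ Z^5, C_1 ≅ Z^6.

∂_1: C_1 → C_0 is given by ∂[p,q] = [q] − [p].
The resulting 5×6 matrix has rank 4, and its Smith normal form has invariant factors (1,1,1,1).

Reading off H_k = ker ∂_k / im ∂_{k+1}:

  H_0: rank C_0 − rank ∂_1 = 5 − 4 = 1, and the invariant factors of ∂_1 are all 1, so H_0 = Z.

H_0 ≅ Z.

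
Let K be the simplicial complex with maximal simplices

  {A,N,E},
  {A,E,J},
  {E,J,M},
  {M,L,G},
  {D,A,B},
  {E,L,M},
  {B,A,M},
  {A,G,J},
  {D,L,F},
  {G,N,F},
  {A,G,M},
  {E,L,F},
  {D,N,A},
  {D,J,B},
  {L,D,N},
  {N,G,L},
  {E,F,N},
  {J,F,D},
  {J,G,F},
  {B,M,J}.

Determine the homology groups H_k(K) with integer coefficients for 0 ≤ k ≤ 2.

We work with the vertex ordering A < B < D < E < F < G < J < L < M < N. The simplices of K, each written with vertices in increasing order, are:

  0-simplices (10): A, B, D, E, F, G, J, L, M, N
  1-simplices (30): AB, AD, AE, AG, AJ, AM, AN, BD, BJ, BM, DF, DJ, DL, DN, EF, EJ, EL, EM, EN, FG, FJ, FL, FN, GJ, GL, GM, GN, JM, LM, LN
  2-simplices (20): ABD, ABM, ADN, AEJ, AEN, AGJ, AGM, BDJ, BJM, DFJ, DFL, DLN, EFL, EFN, EJM, ELM, FGJ, FGN, GLM, GLN

so the chain groups are C_0 ≅ Z^10, C_1 ≅ Z^30, C_2 ≅ Z^20.

∂_1: C_1 → C_0 sends each edge [p,q] (with p < q) to q − p. For instance
  ∂FN = N − F.
The 10×30 boundary matrix has rank 9 and Smith normal form diag(1,1,1,1,1,1,1,1,1).

Boundary ∂_2: C_2 → C_1 acts by ∂[p,q,r] = [q,r] − [p,r] + [p,q]. For instance
  ∂FGN = GN − FN + FG,
  ∂AGM = GM − AM + AG.
As a 30×20 matrix over Z this has rank 20, with invariant factors (1,1,1,1,1,1,1,1,1,1,1,1,1,1,1,1,1,1,1,2).

Now H_k = ker ∂_k / im ∂_{k+1}, so:

  H_0: rank C_0 − rank ∂_1 = 10 − 9 = 1, and the invariant factors of ∂_1 are all 1, so H_0 ≅ Z.
  H_1: rank ker ∂_1 − rank ∂_2 = (30 − 9) − 20 = 1, and ∂_2 has invariant factor 2 > 1, so H_1 ≅ Z ⊕ Z/2Z.
  H_2: rank ker ∂_2 − rank ∂_3 = (20 − 20) − 0 = 0, and there is no ∂_3, so H_2 ≅ 0.

H_0 = Z,  H_1 = Z ⊕ Z/2Z,  H_2 = 0.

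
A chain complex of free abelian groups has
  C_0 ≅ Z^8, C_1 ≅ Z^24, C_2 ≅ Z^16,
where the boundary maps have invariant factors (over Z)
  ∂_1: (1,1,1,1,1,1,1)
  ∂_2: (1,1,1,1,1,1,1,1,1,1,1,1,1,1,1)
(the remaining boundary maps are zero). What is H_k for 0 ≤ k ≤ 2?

H_0: b_0 = 8 − 0 − 7 = 1; torsion from ∂_1 factors > 1: none. So H_0 = Z.
H_1: b_1 = 24 − 7 − 15 = 2; torsion from ∂_2 factors > 1: none. So H_1 = Z^2.
H_2: b_2 = 16 − 15 − 0 = 1; torsion from ∂_3 factors > 1: none. So H_2 = Z.

H_0 = Z,  H_1 = Z^2,  H_2 = Z.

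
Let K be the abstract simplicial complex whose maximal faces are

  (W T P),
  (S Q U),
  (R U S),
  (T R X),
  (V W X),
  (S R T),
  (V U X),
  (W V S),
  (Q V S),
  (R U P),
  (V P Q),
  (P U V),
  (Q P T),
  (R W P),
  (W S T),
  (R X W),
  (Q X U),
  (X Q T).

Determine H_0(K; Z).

K has 9 vertices, 27 edges, 18 triangles.
rank ∂_0 = 0, rank ∂_1 = 8 ⇒ b_0 = 9 − 0 − 8 = 1; all invariant factors of ∂_1 are 1 so no torsion. So H_0 ≅ Z.

H_0 = Z.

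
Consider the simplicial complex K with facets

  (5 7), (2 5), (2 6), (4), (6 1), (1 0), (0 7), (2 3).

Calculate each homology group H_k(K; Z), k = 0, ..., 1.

Order the vertices as 0 < 1 < 2 < 3 < 4 < 5 < 6 < 7. Listing each simplex with vertices in this order, K has dimension 1 with simplices:

  0-simplices (8): [0], [1], [2], [3], [4], [5], [6], [7]
  1-simplices (7): [0,1], [0,7], [1,6], [2,3], [2,5], [2,6], [5,7]

so the chain groups are C_0 ≅ Z^8, C_1 ≅ Z^7.

∂_1: C_1 → C_0 sends each edge [p,q] (with p < q) to q − p. For instance
  ∂[2,5] = [5] − [2].
As a 8×7 matrix over Z this has rank 6, with invariant factors (1,1,1,1,1,1).

Now H_k = ker ∂_k / im ∂_{k+1}, so:

  H_0: rank C_0 − rank ∂_1 = 8 − 6 = 2, and the invariant factors of ∂_1 are all 1, so H_0 = Z^2.
  H_1: rank ker ∂_1 − rank ∂_2 = (7 − 6) − 0 = 1, and there is no ∂_2, so H_1 = Z.

H_0 = Z^2,  H_1 = Z.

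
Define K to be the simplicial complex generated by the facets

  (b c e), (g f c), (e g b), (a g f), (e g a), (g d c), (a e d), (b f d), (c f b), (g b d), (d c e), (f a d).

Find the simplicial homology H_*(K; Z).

Order the vertices as a < b < c < d < e < f < g. Listing each simplex with vertices in this order, K has dimension 2 with simplices:

  0-simplices (7): a, b, c, d, e, f, g
  1-simplices (18): ad, ae, af, ag, bc, bd, be, bf, bg, cd, ce, cf, cg, de, df, dg, eg, fg
  2-simplices (12): ade, adf, aeg, afg, bce, bcf, bdf, bdg, beg, cde, cdg, cfg

Hence C_0 ≅ Z^7, C_1 ≅ Z^18, C_2 ≅ Z^12.

∂_1: C_1 → C_0 sends each edge [p,q] (with p < q) to q − p.
The resulting 7×18 matrix has rank 6, and its Smith normal form has invariant factors (1,1,1,1,1,1).

∂_2: C_2 → C_1 maps a triangle to the signed sum of its edges. For instance
  ∂afg = fg − ag + af,
  ∂cde = de − ce + cd.
The resulting 18×12 matrix has rank 12, and its Smith normal form has invariant factors (1,1,1,1,1,1,1,1,1,1,1,2).

Reading off H_k = ker ∂_k / im ∂_{k+1}:

  H_0: rank C_0 − rank ∂_1 = 7 − 6 = 1, and the invariant factors of ∂_1 are all 1, so H_0 ≅ Z.
  H_1: rank ker ∂_1 − rank ∂_2 = (18 − 6) − 12 = 0, and ∂_2 has invariant factor 2 > 1, so H_1 ≅ Z/2.
  H_2: rank ker ∂_2 − rank ∂_3 = (12 − 12) − 0 = 0, and there is no ∂_3, so H_2 ≅ 0.

H_0 ≅ Z,  H_1 ≅ Z/2,  H_2 = 0.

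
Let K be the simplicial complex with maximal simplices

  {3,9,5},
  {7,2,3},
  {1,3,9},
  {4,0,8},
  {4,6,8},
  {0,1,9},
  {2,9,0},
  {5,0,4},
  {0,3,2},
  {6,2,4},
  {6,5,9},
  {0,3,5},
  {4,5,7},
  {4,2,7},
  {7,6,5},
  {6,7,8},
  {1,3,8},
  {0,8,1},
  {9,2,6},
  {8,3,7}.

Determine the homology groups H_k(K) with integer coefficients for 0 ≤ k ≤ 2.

H_0 ≅ Z,  H_1 ≅ Z × Z/2,  H_2 = 0.

K has 10 vertices, 30 edges, 20 triangles.
rank ∂_0 = 0, rank ∂_1 = 9 ⇒ b_0 = 10 − 0 − 9 = 1; all invariant factors of ∂_1 are 1 so no torsion. So H_0 ≅ Z.
rank ∂_1 = 9, rank ∂_2 = 20 ⇒ b_1 = 30 − 9 − 20 = 1; ∂_2 has invariant factor(s) [2] giving torsion. So H_1 ≅ Z × Z/2.
rank ∂_2 = 20, rank ∂_3 = 0 ⇒ b_2 = 20 − 20 − 0 = 0. So H_2 ≅ 0.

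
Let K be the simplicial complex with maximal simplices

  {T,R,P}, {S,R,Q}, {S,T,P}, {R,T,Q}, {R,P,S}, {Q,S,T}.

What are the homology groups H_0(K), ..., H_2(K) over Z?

We work with the vertex ordering P < Q < R < S < T. The simplices of K, each written with vertices in increasing order, are:

  0-simplices (5): P, Q, R, S, T
  1-simplices (9): PR, PS, PT, QR, QS, QT, RS, RT, ST
  2-simplices (6): PRS, PRT, PST, QRS, QRT, QST

Hence C_0 ≅ Z^5, C_1 ≅ Z^9, C_2 ≅ Z^6.

∂_1: C_1 → C_0 is given by ∂[p,q] = [q] − [p].
This gives a 5×9 integer matrix of rank 4; reducing to Smith normal form yields diagonal entries (1,1,1,1).

∂_2: C_2 → C_1 acts by ∂[p,q,r] = [q,r] − [p,r] + [p,q]. For instance
  ∂PRT = RT − PT + PR,
  ∂PRS = RS − PS + PR.
The resulting 9×6 matrix has rank 5, and its Smith normal form has invariant factors (1,1,1,1,1).

From H_k ≅ ker(∂_k) / im(∂_{k+1}) we obtain:

  H_0: rank C_0 − rank ∂_1 = 5 − 4 = 1, and the invariant factors of ∂_1 are all 1, so H_0 ≅ Z.
  H_1: rank ker ∂_1 − rank ∂_2 = (9 − 4) − 5 = 0, and the invariant factors of ∂_2 are all 1, so H_1 ≅ 0.
  H_2: rank ker ∂_2 − rank ∂_3 = (6 − 5) − 0 = 1, and there is no ∂_3, so H_2 ≅ Z.

(K is a triangulation of the 2-sphere S^2.)

H_0 = Z,  H_1 = 0,  H_2 = Z.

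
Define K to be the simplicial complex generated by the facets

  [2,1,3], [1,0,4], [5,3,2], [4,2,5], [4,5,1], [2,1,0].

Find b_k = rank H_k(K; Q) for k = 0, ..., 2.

b_0 = 1, b_1 = 1, b_2 = 0.

We work with the vertex ordering 0 < 1 < 2 < 3 < 4 < 5. The simplices of K, each written with vertices in increasing order, are:

  0-simplices (6): [0], [1], [2], [3], [4], [5]
  1-simplices (12): [0,1], [0,2], [0,4], [1,2], [1,3], [1,4], [1,5], [2,3], [2,4], [2,5], [3,5], [4,5]
  2-simplices (6): [0,1,2], [0,1,4], [1,2,3], [1,4,5], [2,3,5], [2,4,5]

so the chain groups are C_0 ≅ Z^6, C_1 ≅ Z^12, C_2 ≅ Z^6.

∂_1: C_1 → C_0 sends each edge [p,q] (with p < q) to q − p.
As a 6×12 matrix over Z this has rank 5, with invariant factors (1,1,1,1,1).

The boundary map ∂_2: C_2 → C_1 sends each 2-simplex [p,q,r] to [q,r] − [p,r] + [p,q]. For instance
  ∂[1,2,3] = [2,3] − [1,3] + [1,2],
  ∂[0,1,4] = [1,4] − [0,4] + [0,1].
This gives a 12×6 integer matrix of rank 6; reducing to Smith normal form yields diagonal entries (1,1,1,1,1,1).

Computing H_k = (kernel of ∂_k) / (image of ∂_{k+1}):

  H_0: rank C_0 − rank ∂_1 = 6 − 5 = 1, and the invariant factors of ∂_1 are all 1, so H_0 ≅ Z.
  H_1: rank ker ∂_1 − rank ∂_2 = (12 − 5) − 6 = 1, and the invariant factors of ∂_2 are all 1, so H_1 ≅ Z.
  H_2: rank ker ∂_2 − rank ∂_3 = (6 − 6) − 0 = 0, and there is no ∂_3, so H_2 ≅ 0.

(K is a triangulation of the cylinder S^1 x I.)

Hence the Betti numbers are b_0 = 1, b_1 = 1, b_2 = 0.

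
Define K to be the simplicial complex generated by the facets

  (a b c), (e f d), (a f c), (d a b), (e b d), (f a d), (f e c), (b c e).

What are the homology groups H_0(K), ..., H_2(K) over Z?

Take the total order a < b < c < d < e < f on the vertex set. Then K (dimension 2) consists of the simplices:

  0-simplices (6): a, b, c, d, e, f
  1-simplices (12): ab, ac, ad, af, bc, bd, be, ce, cf, de, df, ef
  2-simplices (8): abc, abd, acf, adf, bce, bde, cef, def

giving chain groups C_0 ≅ Z^6, C_1 ≅ Z^12, C_2 ≅ Z^8.

Boundary ∂_1: C_1 → C_0 is given by ∂[p,q] = [q] − [p].
The resulting 6×12 matrix has rank 5, and its Smith normal form has invariant factors (1,1,1,1,1).

Boundary ∂_2: C_2 → C_1 maps a triangle to the signed sum of its edges. For instance
  ∂bde = de − be + bd,
  ∂cef = ef − cf + ce.
As a 12×8 matrix over Z this has rank 7, with invariant factors (1,1,1,1,1,1,1).

Computing H_k = (kernel of ∂_k) / (image of ∂_{k+1}):

  H_0: rank C_0 − rank ∂_1 = 6 − 5 = 1, and the invariant factors of ∂_1 are all 1, so H_0 = Z.
  H_1: rank ker ∂_1 − rank ∂_2 = (12 − 5) − 7 = 0, and the invariant factors of ∂_2 are all 1, so H_1 = 0.
  H_2: rank ker ∂_2 − rank ∂_3 = (8 − 7) − 0 = 1, and there is no ∂_3, so H_2 = Z.

(K is a triangulation of the 2-sphere S^2.)

H_0 ≅ Z,  H_1 = 0,  H_2 ≅ Z.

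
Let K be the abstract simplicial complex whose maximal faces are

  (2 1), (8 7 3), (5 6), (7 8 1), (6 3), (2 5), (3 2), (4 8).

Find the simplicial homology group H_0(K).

H_0 = Z.

Take the total order 1 < 2 < 3 < 4 < 5 < 6 < 7 < 8 on the vertex set. Then K (dimension 2) consists of the simplices:

  0-simplices (8): [1], [2], [3], [4], [5], [6], [7], [8]
  1-simplices (11): [1,2], [1,7], [1,8], [2,3], [2,5], [3,6], [3,7], [3,8], [4,8], [5,6], [7,8]
  2-simplices (2): [1,7,8], [3,7,8]

Hence C_0 ≅ Z^8, C_1 ≅ Z^11, C_2 ≅ Z^2.

∂_1: C_1 → C_0 is given by ∂[p,q] = [q] − [p]. For instance
  ∂[3,7] = [7] − [3].
The 8×11 boundary matrix has rank 7 and Smith normal form diag(1,1,1,1,1,1,1).

Boundary ∂_2: C_2 → C_1 maps a triangle to the signed sum of its edges. For instance
  ∂[3,7,8] = [7,8] − [3,8] + [3,7],
  ∂[1,7,8] = [7,8] − [1,8] + [1,7].
As a 11×2 matrix over Z this has rank 2, with invariant factors (1,1).

Reading off H_k = ker ∂_k / im ∂_{k+1}:

  H_0: rank C_0 − rank ∂_1 = 8 − 7 = 1, and the invariant factors of ∂_1 are all 1, so H_0 = Z.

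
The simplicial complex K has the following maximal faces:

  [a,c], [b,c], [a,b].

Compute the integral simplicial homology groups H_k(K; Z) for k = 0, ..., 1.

K has 3 vertices, 3 edges.
rank ∂_0 = 0, rank ∂_1 = 2 ⇒ b_0 = 3 − 0 − 2 = 1; all invariant factors of ∂_1 are 1 so no torsion. So H_0 = Z.
rank ∂_1 = 2, rank ∂_2 = 0 ⇒ b_1 = 3 − 2 − 0 = 1. So H_1 = Z.

H_0 = Z,  H_1 = Z.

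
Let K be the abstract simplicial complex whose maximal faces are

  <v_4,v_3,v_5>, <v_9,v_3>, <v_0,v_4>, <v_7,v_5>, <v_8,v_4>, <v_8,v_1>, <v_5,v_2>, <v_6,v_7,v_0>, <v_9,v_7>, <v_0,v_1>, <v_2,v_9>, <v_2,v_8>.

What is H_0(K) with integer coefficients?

We work with the vertex ordering v_0 < v_1 < v_2 < v_3 < v_4 < v_5 < v_6 < v_7 < v_8 < v_9. The simplices of K, each written with vertices in increasing order, are:

  0-simplices (10): [v_0], [v_1], [v_2], [v_3], [v_4], [v_5], [v_6], [v_7], [v_8], [v_9]
  1-simplices (16): (16 of them)
  2-simplices (2): [v_0,v_6,v_7], [v_3,v_4,v_5]

giving chain groups C_0 ≅ Z^10, C_1 ≅ Z^16, C_2 ≅ Z^2.

Boundary ∂_1: C_1 → C_0 maps an edge to its endpoints' difference, ∂[p,q] = q − p.
The resulting 10×16 matrix has rank 9, and its Smith normal form has invariant factors (1,1,1,1,1,1,1,1,1).

∂_2: C_2 → C_1 sends each 2-simplex [p,q,r] to [q,r] − [p,r] + [p,q]. For instance
  ∂[v_3,v_4,v_5] = [v_4,v_5] − [v_3,v_5] + [v_3,v_4],
  ∂[v_0,v_6,v_7] = [v_6,v_7] − [v_0,v_7] + [v_0,v_6].
As a 16×2 matrix over Z this has rank 2, with invariant factors (1,1).

Computing H_k = (kernel of ∂_k) / (image of ∂_{k+1}):

  H_0: rank C_0 − rank ∂_1 = 10 − 9 = 1, and the invariant factors of ∂_1 are all 1, so H_0 = Z.

H_0 = Z.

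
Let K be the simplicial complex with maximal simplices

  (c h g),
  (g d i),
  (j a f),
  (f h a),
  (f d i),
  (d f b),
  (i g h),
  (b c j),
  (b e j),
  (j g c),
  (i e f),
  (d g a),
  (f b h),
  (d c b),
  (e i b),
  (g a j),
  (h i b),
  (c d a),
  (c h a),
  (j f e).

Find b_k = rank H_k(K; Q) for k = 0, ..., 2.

Order the vertices as a < b < c < d < e < f < g < h < i < j. Listing each simplex with vertices in this order, K has dimension 2 with simplices:

  0-simplices (10): a, b, c, d, e, f, g, h, i, j
  1-simplices (30): ac, ad, af, ag, ah, aj, bc, bd, be, bf, bh, bi, bj, cd, cg, ch, cj, df, dg, di, ef, ei, ej, fh, fi, fj, gh, gi, gj, hi
  2-simplices (20): acd, ach, adg, afh, afj, agj, bcd, bcj, bdf, bei, bej, bfh, bhi, cgh, cgj, dfi, dgi, efi, efj, ghi

Hence C_0 ≅ Z^10, C_1 ≅ Z^30, C_2 ≅ Z^20.

The boundary map ∂_1: C_1 → C_0 is given by ∂[p,q] = [q] − [p]. For instance
  ∂bh = h − b.
This gives a 10×30 integer matrix of rank 9; reducing to Smith normal form yields diagonal entries (1,1,1,1,1,1,1,1,1).

Boundary ∂_2: C_2 → C_1 sends each 2-simplex [p,q,r] to [q,r] − [p,r] + [p,q]. For instance
  ∂ghi = hi − gi + gh,
  ∂cgj = gj − cj + cg.
The resulting 30×20 matrix has rank 20, and its Smith normal form has invariant factors (1,1,1,1,1,1,1,1,1,1,1,1,1,1,1,1,1,1,1,2).

Now H_k = ker ∂_k / im ∂_{k+1}, so:

  H_0: rank C_0 − rank ∂_1 = 10 − 9 = 1, and the invariant factors of ∂_1 are all 1, so H_0 ≅ Z.
  H_1: rank ker ∂_1 − rank ∂_2 = (30 − 9) − 20 = 1, and ∂_2 has invariant factor 2 > 1, so H_1 ≅ Z × Z/2.
  H_2: rank ker ∂_2 − rank ∂_3 = (20 − 20) − 0 = 0, and there is no ∂_3, so H_2 ≅ 0.

(K is a triangulation of the Klein bottle.)

Hence the Betti numbers are b_0 = 1, b_1 = 1, b_2 = 0.

b_0 = 1, b_1 = 1, b_2 = 0.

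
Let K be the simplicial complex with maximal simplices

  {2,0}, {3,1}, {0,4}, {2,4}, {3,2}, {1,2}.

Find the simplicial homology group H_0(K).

Order the vertices as 0 < 1 < 2 < 3 < 4. Listing each simplex with vertices in this order, K has dimension 1 with simplices:

  0-simplices (5): [0], [1], [2], [3], [4]
  1-simplices (6): [0,2], [0,4], [1,2], [1,3], [2,3], [2,4]

giving chain groups C_0 ≅ Z^5, C_1 ≅ Z^6.

The boundary map ∂_1: C_1 → C_0 maps an edge to its endpoints' difference, ∂[p,q] = q − p. For instance
  ∂[1,3] = [3] − [1].
The resulting 5×6 matrix has rank 4, and its Smith normal form has invariant factors (1,1,1,1).

Now H_k = ker ∂_k / im ∂_{k+1}, so:

  H_0: rank C_0 − rank ∂_1 = 5 − 4 = 1, and the invariant factors of ∂_1 are all 1, so H_0 ≅ Z.

H_0 ≅ Z.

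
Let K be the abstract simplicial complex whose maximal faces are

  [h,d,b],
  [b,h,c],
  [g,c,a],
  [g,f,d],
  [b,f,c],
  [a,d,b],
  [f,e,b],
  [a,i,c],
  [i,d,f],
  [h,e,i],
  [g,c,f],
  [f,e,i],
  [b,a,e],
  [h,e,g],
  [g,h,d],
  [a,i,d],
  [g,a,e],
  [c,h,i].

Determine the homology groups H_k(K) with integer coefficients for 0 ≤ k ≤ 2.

H_0 = Z,  H_1 = Z^2,  H_2 = Z.

Fix the vertex order a < b < c < d < e < f < g < h < i and write every simplex with vertices in increasing order. Then dim K = 2 and the simplices of K are:

  0-simplices (9): a, b, c, d, e, f, g, h, i
  1-simplices (27): ab, ac, ad, ae, ag, ai, bc, bd, be, bf, bh, cf, cg, ch, ci, df, dg, dh, di, ef, eg, eh, ei, fg, fi, gh, hi
  2-simplices (18): abd, abe, acg, aci, adi, aeg, bcf, bch, bdh, bef, cfg, chi, dfg, dfi, dgh, efi, egh, ehi

so the chain groups are C_0 ≅ Z^9, C_1 ≅ Z^27, C_2 ≅ Z^18.

Boundary ∂_1: C_1 → C_0 sends each edge [p,q] (with p < q) to q − p. For instance
  ∂dg = g − d.
The 9×27 boundary matrix has rank 8 and Smith normal form diag(1,1,1,1,1,1,1,1).

The boundary map ∂_2: C_2 → C_1 acts by ∂[p,q,r] = [q,r] − [p,r] + [p,q]. For instance
  ∂bch = ch − bh + bc,
  ∂aci = ci − ai + ac.
The 27×18 boundary matrix has rank 17 and Smith normal form diag(1,1,1,1,1,1,1,1,1,1,1,1,1,1,1,1,1).

Computing H_k = (kernel of ∂_k) / (image of ∂_{k+1}):

  H_0: rank C_0 − rank ∂_1 = 9 − 8 = 1, and the invariant factors of ∂_1 are all 1, so H_0 = Z.
  H_1: rank ker ∂_1 − rank ∂_2 = (27 − 8) − 17 = 2, and the invariant factors of ∂_2 are all 1, so H_1 = Z^2.
  H_2: rank ker ∂_2 − rank ∂_3 = (18 − 17) − 0 = 1, and there is no ∂_3, so H_2 = Z.

As a check, the Euler characteristic is 9 − 27 + 18 = 0, which agrees with 1 − 2 + 1 = 0.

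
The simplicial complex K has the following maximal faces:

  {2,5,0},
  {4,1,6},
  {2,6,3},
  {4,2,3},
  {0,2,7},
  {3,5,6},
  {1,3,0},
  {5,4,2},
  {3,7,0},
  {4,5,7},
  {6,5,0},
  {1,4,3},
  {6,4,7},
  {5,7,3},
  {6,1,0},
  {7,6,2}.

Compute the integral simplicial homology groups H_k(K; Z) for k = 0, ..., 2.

H_0 ≅ Z,  H_1 ≅ Z^2,  H_2 ≅ Z.

Take the total order 0 < 1 < 2 < 3 < 4 < 5 < 6 < 7 on the vertex set. Then K (dimension 2) consists of the simplices:

  0-simplices (8): [0], [1], [2], [3], [4], [5], [6], [7]
  1-simplices (24): (24 of them)
  2-simplices (16): [0,1,3], [0,1,6], [0,2,5], [0,2,7], [0,3,7], [0,5,6], [1,3,4], [1,4,6], [2,3,4], [2,3,6], [2,4,5], [2,6,7], [3,5,6], [3,5,7], [4,5,7], [4,6,7]

Hence C_0 ≅ Z^8, C_1 ≅ Z^24, C_2 ≅ Z^16.

The boundary map ∂_1: C_1 → C_0 is given by ∂[p,q] = [q] − [p]. For instance
  ∂[2,7] = [7] − [2].
The resulting 8×24 matrix has rank 7, and its Smith normal form has invariant factors (1,1,1,1,1,1,1).

Boundary ∂_2: C_2 → C_1 maps a triangle to the signed sum of its edges. For instance
  ∂[2,3,4] = [3,4] − [2,4] + [2,3],
  ∂[2,3,6] = [3,6] − [2,6] + [2,3].
The resulting 24×16 matrix has rank 15, and its Smith normal form has invariant factors (1,1,1,1,1,1,1,1,1,1,1,1,1,1,1).

From H_k ≅ ker(∂_k) / im(∂_{k+1}) we obtain:

  H_0: rank C_0 − rank ∂_1 = 8 − 7 = 1, and the invariant factors of ∂_1 are all 1, so H_0 = Z.
  H_1: rank ker ∂_1 − rank ∂_2 = (24 − 7) − 15 = 2, and the invariant factors of ∂_2 are all 1, so H_1 = Z^2.
  H_2: rank ker ∂_2 − rank ∂_3 = (16 − 15) − 0 = 1, and there is no ∂_3, so H_2 = Z.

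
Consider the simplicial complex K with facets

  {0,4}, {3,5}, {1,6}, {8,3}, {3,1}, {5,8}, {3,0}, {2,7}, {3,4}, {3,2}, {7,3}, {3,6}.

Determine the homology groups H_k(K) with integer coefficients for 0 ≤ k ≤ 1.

Order the vertices as 0 < 1 < 2 < 3 < 4 < 5 < 6 < 7 < 8. Listing each simplex with vertices in this order, K has dimension 1 with simplices:

  0-simplices (9): [0], [1], [2], [3], [4], [5], [6], [7], [8]
  1-simplices (12): [0,3], [0,4], [1,3], [1,6], [2,3], [2,7], [3,4], [3,5], [3,6], [3,7], [3,8], [5,8]

Hence C_0 ≅ Z^9, C_1 ≅ Z^12.

The boundary map ∂_1: C_1 → C_0 maps an edge to its endpoints' difference, ∂[p,q] = q − p.
The 9×12 boundary matrix has rank 8 and Smith normal form diag(1,1,1,1,1,1,1,1).

From H_k ≅ ker(∂_k) / im(∂_{k+1}) we obtain:

  H_0: rank C_0 − rank ∂_1 = 9 − 8 = 1, and the invariant factors of ∂_1 are all 1, so H_0 ≅ Z.
  H_1: rank ker ∂_1 − rank ∂_2 = (12 − 8) − 0 = 4, and there is no ∂_2, so H_1 ≅ Z^4.

As a check, the Euler characteristic is 9 − 12 = -3, which agrees with 1 − 4 = -3.

H_0 = Z,  H_1 = Z^4.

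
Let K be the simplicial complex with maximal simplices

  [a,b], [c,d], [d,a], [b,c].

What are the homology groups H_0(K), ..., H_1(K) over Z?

Fix the vertex order a < b < c < d and write every simplex with vertices in increasing order. Then dim K = 1 and the simplices of K are:

  0-simplices (4): a, b, c, d
  1-simplices (4): ab, ad, bc, cd

so the chain groups are C_0 ≅ Z^4, C_1 ≅ Z^4.

The boundary map ∂_1: C_1 → C_0 sends each edge [p,q] (with p < q) to q − p. For instance
  ∂bc = c − b.
The resulting 4×4 matrix has rank 3, and its Smith normal form has invariant factors (1,1,1).

Computing H_k = (kernel of ∂_k) / (image of ∂_{k+1}):

  H_0: rank C_0 − rank ∂_1 = 4 − 3 = 1, and the invariant factors of ∂_1 are all 1, so H_0 = Z.
  H_1: rank ker ∂_1 − rank ∂_2 = (4 − 3) − 0 = 1, and there is no ∂_2, so H_1 = Z.

H_0 = Z,  H_1 = Z.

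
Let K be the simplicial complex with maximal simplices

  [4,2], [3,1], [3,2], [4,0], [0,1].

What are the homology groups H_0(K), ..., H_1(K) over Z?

H_0 ≅ Z,  H_1 ≅ Z.

Fix the vertex order 0 < 1 < 2 < 3 < 4 and write every simplex with vertices in increasing order. Then dim K = 1 and the simplices of K are:

  0-simplices (5): [0], [1], [2], [3], [4]
  1-simplices (5): [0,1], [0,4], [1,3], [2,3], [2,4]

Hence C_0 ≅ Z^5, C_1 ≅ Z^5.

Boundary ∂_1: C_1 → C_0 is given by ∂[p,q] = [q] − [p]. For instance
  ∂[0,4] = [4] − [0].
As a 5×5 matrix over Z this has rank 4, with invariant factors (1,1,1,1).

From H_k ≅ ker(∂_k) / im(∂_{k+1}) we obtain:

  H_0: rank C_0 − rank ∂_1 = 5 − 4 = 1, and the invariant factors of ∂_1 are all 1, so H_0 = Z.
  H_1: rank ker ∂_1 − rank ∂_2 = (5 − 4) − 0 = 1, and there is no ∂_2, so H_1 = Z.

(K is a triangulation of the circle S^1.)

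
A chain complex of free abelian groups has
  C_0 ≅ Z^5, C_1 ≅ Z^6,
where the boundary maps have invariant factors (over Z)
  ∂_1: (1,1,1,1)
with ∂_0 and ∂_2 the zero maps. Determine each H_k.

H_0: b_0 = 5 − 0 − 4 = 1; torsion from ∂_1 factors > 1: none. So H_0 = Z.
H_1: b_1 = 6 − 4 − 0 = 2; torsion from ∂_2 factors > 1: none. So H_1 = Z^2.

H_0 = Z,  H_1 = Z^2.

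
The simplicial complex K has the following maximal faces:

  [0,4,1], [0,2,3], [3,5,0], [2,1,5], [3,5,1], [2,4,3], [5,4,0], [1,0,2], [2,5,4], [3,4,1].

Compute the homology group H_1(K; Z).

Fix the vertex order 0 < 1 < 2 < 3 < 4 < 5 and write every simplex with vertices in increasing order. Then dim K = 2 and the simplices of K are:

  0-simplices (6): [0], [1], [2], [3], [4], [5]
  1-simplices (15): [0,1], [0,2], [0,3], [0,4], [0,5], [1,2], [1,3], [1,4], [1,5], [2,3], [2,4], [2,5], [3,4], [3,5], [4,5]
  2-simplices (10): [0,1,2], [0,1,4], [0,2,3], [0,3,5], [0,4,5], [1,2,5], [1,3,4], [1,3,5], [2,3,4], [2,4,5]

so the chain groups are C_0 ≅ Z^6, C_1 ≅ Z^15, C_2 ≅ Z^10.

∂_1: C_1 → C_0 is given by ∂[p,q] = [q] − [p]. For instance
  ∂[2,5] = [5] − [2].
As a 6×15 matrix over Z this has rank 5, with invariant factors (1,1,1,1,1).

The boundary map ∂_2: C_2 → C_1 sends each 2-simplex [p,q,r] to [q,r] − [p,r] + [p,q]. For instance
  ∂[0,1,2] = [1,2] − [0,2] + [0,1],
  ∂[0,1,4] = [1,4] − [0,4] + [0,1].
This gives a 15×10 integer matrix of rank 10; reducing to Smith normal form yields diagonal entries (1,1,1,1,1,1,1,1,1,2).

Reading off H_k = ker ∂_k / im ∂_{k+1}:

  H_1: rank ker ∂_1 − rank ∂_2 = (15 − 5) − 10 = 0, and ∂_2 has invariant factor 2 > 1, so H_1 = Z/2Z.

(K is a triangulation of the real projective plane RP^2.)

H_1 ≅ Z/2Z.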